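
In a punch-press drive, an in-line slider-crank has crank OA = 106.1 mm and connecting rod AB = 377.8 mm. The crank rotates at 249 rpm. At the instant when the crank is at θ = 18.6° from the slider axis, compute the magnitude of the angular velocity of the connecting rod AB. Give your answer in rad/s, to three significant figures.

ω = 26.08 rad/s (converted from 249 rpm).
The rod makes angle φ with the slider axis where L sinφ = r sinθ; differentiating, L cosφ·φ̇ = r ω cosθ.
L cosφ = √(L² − r² sin²θ) = 0.37628 m.
|ω_rod| = r ω |cosθ| / √(L² − r² sin²θ) = 0.1061·26.08·0.94777/0.37628 = 6.9684 rad/s.

6.97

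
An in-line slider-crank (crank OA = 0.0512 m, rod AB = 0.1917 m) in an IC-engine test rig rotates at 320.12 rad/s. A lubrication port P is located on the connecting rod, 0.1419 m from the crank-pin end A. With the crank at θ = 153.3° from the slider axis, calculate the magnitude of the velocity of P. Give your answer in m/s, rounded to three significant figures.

7.15

ω = 320.1 rad/s.  Crank-pin speed |V_A| = rω = 16.39 m/s, perpendicular to OA.
Rod angle: sinφ = −(r/L) sinθ ⇒ φ = -6.892°; ω_rod = −rω cosθ/√(L²−r²sin²θ) = +76.938 rad/s.
V_P = V_A + ω_rod × AP, with AP = 0.1419 m along the rod.
Components: V_Px = −rω sinθ − a·ω_rod·sinφ = -6.0542 m/s;  V_Py = rω cosθ + a·ω_rod·cosφ = -3.8038 m/s.
|V_P| = √(V_Px² + V_Py²) = 7.15 m/s.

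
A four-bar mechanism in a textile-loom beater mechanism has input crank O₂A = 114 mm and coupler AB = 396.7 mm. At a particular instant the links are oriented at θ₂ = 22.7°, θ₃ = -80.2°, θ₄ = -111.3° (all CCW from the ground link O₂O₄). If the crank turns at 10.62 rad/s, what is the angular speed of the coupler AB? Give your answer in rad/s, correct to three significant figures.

ω₂ = 10.62 rad/s
Differentiating the loop-closure r₂e^{iθ₂}+r₃e^{iθ₃}=r₁+r₄e^{iθ₄} gives r₂ω₂e^{iθ₂}+r₃ω₃e^{iθ₃}=r₄ω₄e^{iθ₄}.
Eliminating the other unknown: ω₃ = r₂ω₂ sin(θ₄−θ₂) / [r₃ sin(θ₃−θ₄)].
Numerator sine = -0.71934; denominator sine = +0.51653.
Result = 0.114·10.62·(-0.71934) / (0.3967·(+0.51653)) = -4.2501 rad/s; magnitude 4.2501 rad/s.

4.25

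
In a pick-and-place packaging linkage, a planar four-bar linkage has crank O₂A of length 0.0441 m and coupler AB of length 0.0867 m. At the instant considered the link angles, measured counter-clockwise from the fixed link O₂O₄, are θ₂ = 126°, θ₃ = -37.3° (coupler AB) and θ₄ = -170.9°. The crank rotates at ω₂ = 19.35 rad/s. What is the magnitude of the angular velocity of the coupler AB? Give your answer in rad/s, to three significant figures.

12.1

ω₂ = 19.35 rad/s
Differentiating the loop-closure r₂e^{iθ₂}+r₃e^{iθ₃}=r₁+r₄e^{iθ₄} gives r₂ω₂e^{iθ₂}+r₃ω₃e^{iθ₃}=r₄ω₄e^{iθ₄}.
Eliminating the other unknown: ω₃ = r₂ω₂ sin(θ₄−θ₂) / [r₃ sin(θ₃−θ₄)].
Numerator sine = +0.89180; denominator sine = +0.72417.
Result = 0.0441·19.35·(+0.89180) / (0.0867·(+0.72417)) = +12.121 rad/s; magnitude 12.121 rad/s.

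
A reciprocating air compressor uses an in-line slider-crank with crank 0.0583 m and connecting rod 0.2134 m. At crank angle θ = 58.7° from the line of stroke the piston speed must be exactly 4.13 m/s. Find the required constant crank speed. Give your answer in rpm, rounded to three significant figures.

691

For an in-line slider-crank, |v_piston| = rω|sinθ|·[1 + r cosθ/√(L² − r² sin²θ)].
With r = 0.0583 m, L = 0.2134 m, θ = 58.7°: the bracketed kinematic factor |dx/dθ| = 0.057086 m.
ω = v/|dx/dθ| = 4.13/0.057086 = 72.347 rad/s.
N = 60ω/(2π) = 690.86 rpm.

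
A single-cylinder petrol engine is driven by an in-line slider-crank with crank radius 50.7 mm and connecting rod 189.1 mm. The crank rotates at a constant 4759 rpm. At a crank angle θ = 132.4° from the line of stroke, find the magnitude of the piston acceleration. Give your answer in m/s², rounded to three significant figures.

8740

ω = 2π·4759/60 = 498.4 rad/s
x(θ) = r cosθ + √(L² − r² sin²θ); with ω constant, a = ω²·d²x/dθ².
d²x/dθ² = −r cosθ − r²(cos2θ)/√u − r⁴ sin²2θ/(4u^{3/2}),  u = L² − r² sin²θ = 0.0343571 m².
Substituting r = 0.0507 m, L = 0.1891 m, θ = 132.4°: d²x/dθ² = +0.035187 m.
a = ω²·d²x/dθ² = (498.4)²·(+0.035187) = +8739.1 m/s²;  |a| = 8739.1 m/s².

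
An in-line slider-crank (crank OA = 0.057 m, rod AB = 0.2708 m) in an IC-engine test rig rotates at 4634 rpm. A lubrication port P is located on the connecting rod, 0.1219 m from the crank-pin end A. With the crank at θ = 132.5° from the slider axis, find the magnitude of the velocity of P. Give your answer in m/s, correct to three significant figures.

21.7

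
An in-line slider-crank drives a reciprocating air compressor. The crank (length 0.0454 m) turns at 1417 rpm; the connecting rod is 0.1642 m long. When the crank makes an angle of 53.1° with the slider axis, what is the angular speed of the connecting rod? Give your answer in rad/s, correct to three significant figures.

ω = 148.4 rad/s (converted from 1417 rpm).
The rod makes angle φ with the slider axis where L sinφ = r sinθ; differentiating, L cosφ·φ̇ = r ω cosθ.
L cosφ = √(L² − r² sin²θ) = 0.16014 m.
|ω_rod| = r ω |cosθ| / √(L² − r² sin²θ) = 0.0454·148.4·0.60042/0.16014 = 25.259 rad/s.

25.3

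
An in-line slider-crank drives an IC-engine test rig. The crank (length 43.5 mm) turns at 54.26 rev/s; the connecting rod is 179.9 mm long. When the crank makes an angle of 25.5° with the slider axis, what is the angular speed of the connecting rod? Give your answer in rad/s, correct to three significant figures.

ω = 340.9 rad/s (converted from 54.26 rev/s).
The rod makes angle φ with the slider axis where L sinφ = r sinθ; differentiating, L cosφ·φ̇ = r ω cosθ.
L cosφ = √(L² − r² sin²θ) = 0.17892 m.
|ω_rod| = r ω |cosθ| / √(L² − r² sin²θ) = 0.0435·340.9·0.90259/0.17892 = 74.812 rad/s.

74.8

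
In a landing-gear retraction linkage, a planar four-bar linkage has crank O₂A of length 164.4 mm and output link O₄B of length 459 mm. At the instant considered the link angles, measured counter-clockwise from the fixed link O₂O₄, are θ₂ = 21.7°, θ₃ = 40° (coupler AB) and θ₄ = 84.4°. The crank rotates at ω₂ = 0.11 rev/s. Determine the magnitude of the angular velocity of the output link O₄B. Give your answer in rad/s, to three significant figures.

ω₂ = 0.6912 rad/s (from 0.11 rev/s).
Differentiating the loop-closure r₂e^{iθ₂}+r₃e^{iθ₃}=r₁+r₄e^{iθ₄} gives r₂ω₂e^{iθ₂}+r₃ω₃e^{iθ₃}=r₄ω₄e^{iθ₄}.
Eliminating the other unknown: ω₄ = r₂ω₂ sin(θ₂−θ₃) / [r₄ sin(θ₄−θ₃)].
Numerator sine = -0.31399; denominator sine = +0.69966.
Result = 0.1644·0.6912·(-0.31399) / (0.459·(+0.69966)) = -0.11109 rad/s; magnitude 0.11109 rad/s.

0.111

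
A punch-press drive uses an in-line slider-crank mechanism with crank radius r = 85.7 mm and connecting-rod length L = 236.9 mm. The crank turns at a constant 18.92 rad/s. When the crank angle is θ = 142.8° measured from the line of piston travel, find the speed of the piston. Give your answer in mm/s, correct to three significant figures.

691

ω = 18.92 rad/s
For an in-line slider-crank, x = r cosθ + √(L² − r² sin²θ), so v = −rω sinθ·[1 + r cosθ/√(L² − r² sin²θ)].
With r = 0.0857 m, L = 0.2369 m, θ = 142.8°: √(L² − r² sin²θ) = 0.23116 m.
v = −0.0857·18.92·0.60460·[1 + 0.0857·-0.79653/0.23116] = -0.69083 m/s.
|v| = 0.69083 m/s = 690.83 mm/s.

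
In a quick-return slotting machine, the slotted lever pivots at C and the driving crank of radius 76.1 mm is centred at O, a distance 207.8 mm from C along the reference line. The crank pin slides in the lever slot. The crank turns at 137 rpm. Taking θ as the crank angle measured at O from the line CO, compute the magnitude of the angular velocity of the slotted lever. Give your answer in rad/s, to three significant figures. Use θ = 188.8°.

ω = 14.35 rad/s (from 137 rpm).
Crank pin A relative to C: A = (d + r cosθ, r sinθ); lever angle φ = atan2(r sinθ, d + r cosθ).
Differentiating tanφ: φ̇ = rω(d cosθ + r)/(d² + r² + 2dr cosθ).
d² + r² + 2dr cosθ = |CA|² = 0.0177172 m²;  d cosθ + r = -0.12925 m.
|ω_lever| = |0.0761·14.35·-0.12925| / 0.0177172 = 7.9649 rad/s.

7.96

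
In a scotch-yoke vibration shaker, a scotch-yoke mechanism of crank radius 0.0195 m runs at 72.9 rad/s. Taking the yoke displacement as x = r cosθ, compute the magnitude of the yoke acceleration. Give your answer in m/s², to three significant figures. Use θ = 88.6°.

2.53

ω = 72.9 rad/s
x = r cosθ ⇒ ẍ = −rω² cosθ (ω constant).
|a| = rω²|cosθ| = 0.0195·(72.9)²·|cos 88.6°| = 2.5319 m/s².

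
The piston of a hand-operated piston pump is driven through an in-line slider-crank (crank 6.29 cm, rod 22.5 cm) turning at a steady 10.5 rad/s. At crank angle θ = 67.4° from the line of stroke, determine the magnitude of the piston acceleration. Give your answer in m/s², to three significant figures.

1.27

ω = 10.5 rad/s
x(θ) = r cosθ + √(L² − r² sin²θ); with ω constant, a = ω²·d²x/dθ².
d²x/dθ² = −r cosθ − r²(cos2θ)/√u − r⁴ sin²2θ/(4u^{3/2}),  u = L² − r² sin²θ = 0.0472529 m².
Substituting r = 0.0629 m, L = 0.225 m, θ = 67.4°: d²x/dθ² = -0.011539 m.
a = ω²·d²x/dθ² = (10.5)²·(-0.011539) = -1.2722 m/s²;  |a| = 1.2722 m/s².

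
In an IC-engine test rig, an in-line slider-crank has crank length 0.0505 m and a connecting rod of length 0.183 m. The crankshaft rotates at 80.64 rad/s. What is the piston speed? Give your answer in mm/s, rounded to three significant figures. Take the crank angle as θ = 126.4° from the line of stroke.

2730

ω = 80.64 rad/s
For an in-line slider-crank, x = r cosθ + √(L² − r² sin²θ), so v = −rω sinθ·[1 + r cosθ/√(L² − r² sin²θ)].
With r = 0.0505 m, L = 0.183 m, θ = 126.4°: √(L² − r² sin²θ) = 0.17843 m.
v = −0.0505·80.64·0.80489·[1 + 0.0505·-0.59342/0.17843] = -2.7273 m/s.
|v| = 2.7273 m/s = 2727.3 mm/s.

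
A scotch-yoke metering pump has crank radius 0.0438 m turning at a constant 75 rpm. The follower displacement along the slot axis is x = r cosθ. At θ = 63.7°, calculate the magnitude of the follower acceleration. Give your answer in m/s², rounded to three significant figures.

1.20

ω = 7.854 rad/s (from 75 rpm).
x = r cosθ ⇒ ẍ = −rω² cosθ (ω constant).
|a| = rω²|cosθ| = 0.0438·(7.854)²·|cos 63.7°| = 1.1971 m/s².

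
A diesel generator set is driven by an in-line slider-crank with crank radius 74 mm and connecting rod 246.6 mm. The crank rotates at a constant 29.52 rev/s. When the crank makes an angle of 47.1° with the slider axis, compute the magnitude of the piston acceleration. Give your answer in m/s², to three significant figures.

1690

ω = 2π·29.5 = 185.5 rad/s
x(θ) = r cosθ + √(L² − r² sin²θ); with ω constant, a = ω²·d²x/dθ².
d²x/dθ² = −r cosθ − r²(cos2θ)/√u − r⁴ sin²2θ/(4u^{3/2}),  u = L² − r² sin²θ = 0.057873 m².
Substituting r = 0.074 m, L = 0.2466 m, θ = 47.1°: d²x/dθ² = -0.049242 m.
a = ω²·d²x/dθ² = (185.5)²·(-0.049242) = -1694.1 m/s²;  |a| = 1694.1 m/s².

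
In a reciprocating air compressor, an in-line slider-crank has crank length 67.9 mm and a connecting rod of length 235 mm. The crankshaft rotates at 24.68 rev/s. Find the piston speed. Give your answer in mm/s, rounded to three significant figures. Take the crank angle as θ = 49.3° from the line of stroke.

ω = 2π·24.7 = 155.1 rad/s
For an in-line slider-crank, x = r cosθ + √(L² − r² sin²θ), so v = −rω sinθ·[1 + r cosθ/√(L² − r² sin²θ)].
With r = 0.0679 m, L = 0.235 m, θ = 49.3°: √(L² − r² sin²θ) = 0.22929 m.
v = −0.0679·155.1·0.75813·[1 + 0.0679·0.65210/0.22929] = -9.524 m/s.
|v| = 9.524 m/s = 9524 mm/s.

9520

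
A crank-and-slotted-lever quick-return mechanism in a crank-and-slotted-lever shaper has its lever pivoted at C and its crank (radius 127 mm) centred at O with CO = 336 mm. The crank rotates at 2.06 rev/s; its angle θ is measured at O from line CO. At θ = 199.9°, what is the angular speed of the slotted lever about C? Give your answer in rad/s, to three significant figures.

6.37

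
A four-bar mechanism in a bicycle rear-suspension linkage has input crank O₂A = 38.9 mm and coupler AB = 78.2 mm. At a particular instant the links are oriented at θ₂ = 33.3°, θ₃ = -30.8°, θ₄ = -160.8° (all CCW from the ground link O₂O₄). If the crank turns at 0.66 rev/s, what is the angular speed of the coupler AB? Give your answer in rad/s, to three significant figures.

ω₂ = 4.147 rad/s (from 0.66 rev/s).
Differentiating the loop-closure r₂e^{iθ₂}+r₃e^{iθ₃}=r₁+r₄e^{iθ₄} gives r₂ω₂e^{iθ₂}+r₃ω₃e^{iθ₃}=r₄ω₄e^{iθ₄}.
Eliminating the other unknown: ω₃ = r₂ω₂ sin(θ₄−θ₂) / [r₃ sin(θ₃−θ₄)].
Numerator sine = +0.24362; denominator sine = +0.76604.
Result = 0.0389·4.147·(+0.24362) / (0.0782·(+0.76604)) = +0.65602 rad/s; magnitude 0.65602 rad/s.

0.656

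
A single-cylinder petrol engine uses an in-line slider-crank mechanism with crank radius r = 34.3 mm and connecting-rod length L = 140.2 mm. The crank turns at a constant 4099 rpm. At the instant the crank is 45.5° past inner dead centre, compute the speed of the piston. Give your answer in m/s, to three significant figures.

ω = 2π·4099/60 = 429.2 rad/s
For an in-line slider-crank, x = r cosθ + √(L² − r² sin²θ), so v = −rω sinθ·[1 + r cosθ/√(L² − r² sin²θ)].
With r = 0.0343 m, L = 0.1402 m, θ = 45.5°: √(L² − r² sin²θ) = 0.13805 m.
v = −0.0343·429.2·0.71325·[1 + 0.0343·0.70091/0.13805] = -12.33 m/s.
|v| = 12.33 m/s.

12.3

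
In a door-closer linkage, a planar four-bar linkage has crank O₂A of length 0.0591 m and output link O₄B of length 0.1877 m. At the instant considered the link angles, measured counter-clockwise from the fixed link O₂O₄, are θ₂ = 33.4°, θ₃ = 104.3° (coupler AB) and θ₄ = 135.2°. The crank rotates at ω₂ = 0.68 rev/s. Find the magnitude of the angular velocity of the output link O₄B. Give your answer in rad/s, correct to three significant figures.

2.48

ω₂ = 4.273 rad/s (from 0.68 rev/s).
Differentiating the loop-closure r₂e^{iθ₂}+r₃e^{iθ₃}=r₁+r₄e^{iθ₄} gives r₂ω₂e^{iθ₂}+r₃ω₃e^{iθ₃}=r₄ω₄e^{iθ₄}.
Eliminating the other unknown: ω₄ = r₂ω₂ sin(θ₂−θ₃) / [r₄ sin(θ₄−θ₃)].
Numerator sine = -0.94495; denominator sine = +0.51354.
Result = 0.0591·4.273·(-0.94495) / (0.1877·(+0.51354)) = -2.4754 rad/s; magnitude 2.4754 rad/s.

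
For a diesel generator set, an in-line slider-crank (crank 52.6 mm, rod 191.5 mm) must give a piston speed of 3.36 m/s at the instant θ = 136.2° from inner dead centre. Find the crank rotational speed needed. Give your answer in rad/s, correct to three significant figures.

For an in-line slider-crank, |v_piston| = rω|sinθ|·[1 + r cosθ/√(L² − r² sin²θ)].
With r = 0.0526 m, L = 0.1915 m, θ = 136.2°: the bracketed kinematic factor |dx/dθ| = 0.029055 m.
ω = v/|dx/dθ| = 3.36/0.029055 = 115.64 rad/s.

116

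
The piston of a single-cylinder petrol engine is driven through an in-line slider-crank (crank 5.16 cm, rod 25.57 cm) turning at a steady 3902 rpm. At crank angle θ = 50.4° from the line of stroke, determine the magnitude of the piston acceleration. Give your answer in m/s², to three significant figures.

5180

ω = 2π·3902/60 = 408.6 rad/s
x(θ) = r cosθ + √(L² − r² sin²θ); with ω constant, a = ω²·d²x/dθ².
d²x/dθ² = −r cosθ − r²(cos2θ)/√u − r⁴ sin²2θ/(4u^{3/2}),  u = L² − r² sin²θ = 0.0638018 m².
Substituting r = 0.0516 m, L = 0.2557 m, θ = 50.4°: d²x/dθ² = -0.031022 m.
a = ω²·d²x/dθ² = (408.6)²·(-0.031022) = -5179.7 m/s²;  |a| = 5179.7 m/s².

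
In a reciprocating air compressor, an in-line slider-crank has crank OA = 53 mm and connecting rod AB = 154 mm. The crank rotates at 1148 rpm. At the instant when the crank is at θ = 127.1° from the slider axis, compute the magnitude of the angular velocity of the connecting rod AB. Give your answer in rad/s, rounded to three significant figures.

26.0

ω = 120.2 rad/s (converted from 1148 rpm).
The rod makes angle φ with the slider axis where L sinφ = r sinθ; differentiating, L cosφ·φ̇ = r ω cosθ.
L cosφ = √(L² − r² sin²θ) = 0.14808 m.
|ω_rod| = r ω |cosθ| / √(L² − r² sin²θ) = 0.053·120.2·0.60321/0.14808 = 25.954 rad/s.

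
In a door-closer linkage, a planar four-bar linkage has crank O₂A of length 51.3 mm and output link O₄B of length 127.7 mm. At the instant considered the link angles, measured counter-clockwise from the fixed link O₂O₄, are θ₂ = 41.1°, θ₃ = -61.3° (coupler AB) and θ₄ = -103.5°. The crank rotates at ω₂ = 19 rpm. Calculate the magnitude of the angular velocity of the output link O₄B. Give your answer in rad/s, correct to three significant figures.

ω₂ = 1.99 rad/s (from 19 rpm).
Differentiating the loop-closure r₂e^{iθ₂}+r₃e^{iθ₃}=r₁+r₄e^{iθ₄} gives r₂ω₂e^{iθ₂}+r₃ω₃e^{iθ₃}=r₄ω₄e^{iθ₄}.
Eliminating the other unknown: ω₄ = r₂ω₂ sin(θ₂−θ₃) / [r₄ sin(θ₄−θ₃)].
Numerator sine = +0.97667; denominator sine = -0.67172.
Result = 0.0513·1.99·(+0.97667) / (0.1277·(-0.67172)) = -1.1622 rad/s; magnitude 1.1622 rad/s.

1.16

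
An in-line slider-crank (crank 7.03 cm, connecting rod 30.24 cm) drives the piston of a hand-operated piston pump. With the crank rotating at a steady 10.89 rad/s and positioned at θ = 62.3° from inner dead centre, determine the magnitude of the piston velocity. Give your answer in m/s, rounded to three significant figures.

ω = 10.89 rad/s
For an in-line slider-crank, x = r cosθ + √(L² − r² sin²θ), so v = −rω sinθ·[1 + r cosθ/√(L² − r² sin²θ)].
With r = 0.0703 m, L = 0.3024 m, θ = 62.3°: √(L² − r² sin²θ) = 0.29592 m.
v = −0.0703·10.89·0.88539·[1 + 0.0703·0.46484/0.29592] = -0.75268 m/s.
|v| = 0.75268 m/s.

0.753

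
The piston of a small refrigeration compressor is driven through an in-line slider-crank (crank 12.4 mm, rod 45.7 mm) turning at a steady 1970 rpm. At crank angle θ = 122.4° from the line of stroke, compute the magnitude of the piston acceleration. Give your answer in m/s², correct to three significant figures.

ω = 2π·1970/60 = 206.3 rad/s
x(θ) = r cosθ + √(L² − r² sin²θ); with ω constant, a = ω²·d²x/dθ².
d²x/dθ² = −r cosθ − r²(cos2θ)/√u − r⁴ sin²2θ/(4u^{3/2}),  u = L² − r² sin²θ = 0.00197888 m².
Substituting r = 0.0124 m, L = 0.0457 m, θ = 122.4°: d²x/dθ² = +0.008061 m.
a = ω²·d²x/dθ² = (206.3)²·(+0.008061) = +343.07 m/s²;  |a| = 343.07 m/s².

343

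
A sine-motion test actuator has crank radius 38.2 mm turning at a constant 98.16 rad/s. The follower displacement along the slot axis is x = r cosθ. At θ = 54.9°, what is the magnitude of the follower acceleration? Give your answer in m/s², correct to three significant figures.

212

ω = 98.16 rad/s
x = r cosθ ⇒ ẍ = −rω² cosθ (ω constant).
|a| = rω²|cosθ| = 0.0382·(98.16)²·|cos 54.9°| = 211.64 m/s².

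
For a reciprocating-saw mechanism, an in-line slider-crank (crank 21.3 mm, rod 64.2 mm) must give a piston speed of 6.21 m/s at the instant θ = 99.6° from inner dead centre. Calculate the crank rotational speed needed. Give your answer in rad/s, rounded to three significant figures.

314

For an in-line slider-crank, |v_piston| = rω|sinθ|·[1 + r cosθ/√(L² − r² sin²θ)].
With r = 0.0213 m, L = 0.0642 m, θ = 99.6°: the bracketed kinematic factor |dx/dθ| = 0.019772 m.
ω = v/|dx/dθ| = 6.21/0.019772 = 314.08 rad/s.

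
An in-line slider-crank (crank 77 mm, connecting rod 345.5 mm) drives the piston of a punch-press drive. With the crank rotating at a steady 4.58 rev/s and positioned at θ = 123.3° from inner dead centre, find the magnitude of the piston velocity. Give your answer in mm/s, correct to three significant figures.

ω = 2π·4.58 = 28.78 rad/s
For an in-line slider-crank, x = r cosθ + √(L² − r² sin²θ), so v = −rω sinθ·[1 + r cosθ/√(L² − r² sin²θ)].
With r = 0.077 m, L = 0.3455 m, θ = 123.3°: √(L² − r² sin²θ) = 0.33945 m.
v = −0.077·28.78·0.83581·[1 + 0.077·-0.54902/0.33945] = -1.6214 m/s.
|v| = 1.6214 m/s = 1621.4 mm/s.

1620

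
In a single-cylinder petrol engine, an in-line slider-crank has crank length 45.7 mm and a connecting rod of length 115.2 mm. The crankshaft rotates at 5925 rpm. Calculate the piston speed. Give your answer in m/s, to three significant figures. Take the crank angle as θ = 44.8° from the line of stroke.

ω = 2π·5925/60 = 620.5 rad/s
For an in-line slider-crank, x = r cosθ + √(L² − r² sin²θ), so v = −rω sinθ·[1 + r cosθ/√(L² − r² sin²θ)].
With r = 0.0457 m, L = 0.1152 m, θ = 44.8°: √(L² − r² sin²θ) = 0.11061 m.
v = −0.0457·620.5·0.70463·[1 + 0.0457·0.70957/0.11061] = -25.838 m/s.
|v| = 25.838 m/s.

25.8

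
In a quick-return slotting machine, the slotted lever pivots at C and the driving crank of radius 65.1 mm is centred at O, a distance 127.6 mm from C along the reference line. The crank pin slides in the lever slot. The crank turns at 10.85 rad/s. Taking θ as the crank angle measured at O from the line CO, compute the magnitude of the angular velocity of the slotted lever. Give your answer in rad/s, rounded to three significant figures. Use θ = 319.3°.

ω = 10.85 rad/s
Crank pin A relative to C: A = (d + r cosθ, r sinθ); lever angle φ = atan2(r sinθ, d + r cosθ).
Differentiating tanφ: φ̇ = rω(d cosθ + r)/(d² + r² + 2dr cosθ).
d² + r² + 2dr cosθ = |CA|² = 0.033115 m²;  d cosθ + r = +0.16184 m.
|ω_lever| = |0.0651·10.85·+0.16184| / 0.033115 = 3.452 rad/s.

3.45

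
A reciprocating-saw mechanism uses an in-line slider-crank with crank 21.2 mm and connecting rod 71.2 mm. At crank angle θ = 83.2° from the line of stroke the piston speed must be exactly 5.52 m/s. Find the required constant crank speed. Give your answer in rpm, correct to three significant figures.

2410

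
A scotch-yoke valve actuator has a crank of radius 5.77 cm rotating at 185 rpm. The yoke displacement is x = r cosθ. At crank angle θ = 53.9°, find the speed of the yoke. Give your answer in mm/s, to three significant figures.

ω = 19.37 rad/s (from 185 rpm).
x = r cosθ ⇒ ẋ = −rω sinθ.
|v| = rω|sinθ| = 0.0577·19.37·|sin 53.9°| = 0.9032 m/s = 903.2 mm/s.

903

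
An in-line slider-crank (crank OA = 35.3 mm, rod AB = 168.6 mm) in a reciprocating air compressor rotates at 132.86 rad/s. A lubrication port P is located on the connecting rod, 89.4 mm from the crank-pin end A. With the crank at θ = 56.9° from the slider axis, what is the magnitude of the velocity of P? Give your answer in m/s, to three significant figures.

4.34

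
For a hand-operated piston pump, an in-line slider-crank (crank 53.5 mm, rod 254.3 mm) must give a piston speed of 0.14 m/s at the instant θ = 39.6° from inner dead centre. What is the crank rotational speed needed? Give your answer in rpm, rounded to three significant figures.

For an in-line slider-crank, |v_piston| = rω|sinθ|·[1 + r cosθ/√(L² − r² sin²θ)].
With r = 0.0535 m, L = 0.2543 m, θ = 39.6°: the bracketed kinematic factor |dx/dθ| = 0.039681 m.
ω = v/|dx/dθ| = 0.14/0.039681 = 3.5282 rad/s.
N = 60ω/(2π) = 33.692 rpm.

33.7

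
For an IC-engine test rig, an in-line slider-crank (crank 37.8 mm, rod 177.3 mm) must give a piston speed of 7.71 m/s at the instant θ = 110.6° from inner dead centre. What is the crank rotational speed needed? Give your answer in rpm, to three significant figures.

2250

For an in-line slider-crank, |v_piston| = rω|sinθ|·[1 + r cosθ/√(L² − r² sin²θ)].
With r = 0.0378 m, L = 0.1773 m, θ = 110.6°: the bracketed kinematic factor |dx/dθ| = 0.032674 m.
ω = v/|dx/dθ| = 7.71/0.032674 = 235.96 rad/s.
N = 60ω/(2π) = 2253.3 rpm.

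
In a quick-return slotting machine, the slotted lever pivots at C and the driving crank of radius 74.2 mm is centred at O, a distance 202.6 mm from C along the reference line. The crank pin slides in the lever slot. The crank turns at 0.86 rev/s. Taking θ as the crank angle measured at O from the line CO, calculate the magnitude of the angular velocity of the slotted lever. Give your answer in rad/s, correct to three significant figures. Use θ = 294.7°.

ω = 5.404 rad/s (from 0.86 rev/s).
Crank pin A relative to C: A = (d + r cosθ, r sinθ); lever angle φ = atan2(r sinθ, d + r cosθ).
Differentiating tanφ: φ̇ = rω(d cosθ + r)/(d² + r² + 2dr cosθ).
d² + r² + 2dr cosθ = |CA|² = 0.0591159 m²;  d cosθ + r = +0.15886 m.
|ω_lever| = |0.0742·5.404·+0.15886| / 0.0591159 = 1.0774 rad/s.

1.08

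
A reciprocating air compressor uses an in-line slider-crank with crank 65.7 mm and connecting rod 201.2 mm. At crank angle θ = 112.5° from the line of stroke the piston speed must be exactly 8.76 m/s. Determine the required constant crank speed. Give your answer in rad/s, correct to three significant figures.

166

For an in-line slider-crank, |v_piston| = rω|sinθ|·[1 + r cosθ/√(L² − r² sin²θ)].
With r = 0.0657 m, L = 0.2012 m, θ = 112.5°: the bracketed kinematic factor |dx/dθ| = 0.052743 m.
ω = v/|dx/dθ| = 8.76/0.052743 = 166.09 rad/s.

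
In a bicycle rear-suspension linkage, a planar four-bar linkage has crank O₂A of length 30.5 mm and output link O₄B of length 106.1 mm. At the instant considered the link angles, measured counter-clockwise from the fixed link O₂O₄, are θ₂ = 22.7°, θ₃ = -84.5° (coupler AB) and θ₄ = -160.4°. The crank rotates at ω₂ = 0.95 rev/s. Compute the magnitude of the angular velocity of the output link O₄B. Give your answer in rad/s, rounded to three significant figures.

ω₂ = 5.969 rad/s (from 0.95 rev/s).
Differentiating the loop-closure r₂e^{iθ₂}+r₃e^{iθ₃}=r₁+r₄e^{iθ₄} gives r₂ω₂e^{iθ₂}+r₃ω₃e^{iθ₃}=r₄ω₄e^{iθ₄}.
Eliminating the other unknown: ω₄ = r₂ω₂ sin(θ₂−θ₃) / [r₄ sin(θ₄−θ₃)].
Numerator sine = +0.95528; denominator sine = -0.96987.
Result = 0.0305·5.969·(+0.95528) / (0.1061·(-0.96987)) = -1.6901 rad/s; magnitude 1.6901 rad/s.

1.69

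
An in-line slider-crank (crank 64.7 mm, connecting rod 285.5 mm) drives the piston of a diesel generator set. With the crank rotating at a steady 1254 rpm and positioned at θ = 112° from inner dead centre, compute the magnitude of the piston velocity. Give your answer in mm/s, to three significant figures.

7190

ω = 2π·1254/60 = 131.3 rad/s
For an in-line slider-crank, x = r cosθ + √(L² − r² sin²θ), so v = −rω sinθ·[1 + r cosθ/√(L² − r² sin²θ)].
With r = 0.0647 m, L = 0.2855 m, θ = 112°: √(L² − r² sin²θ) = 0.27913 m.
v = −0.0647·131.3·0.92718·[1 + 0.0647·-0.37461/0.27913] = -7.1936 m/s.
|v| = 7.1936 m/s = 7193.6 mm/s.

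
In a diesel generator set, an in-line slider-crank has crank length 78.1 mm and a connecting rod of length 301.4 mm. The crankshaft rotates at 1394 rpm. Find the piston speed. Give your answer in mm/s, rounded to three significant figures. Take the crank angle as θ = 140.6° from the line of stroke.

5770

ω = 2π·1394/60 = 146 rad/s
For an in-line slider-crank, x = r cosθ + √(L² − r² sin²θ), so v = −rω sinθ·[1 + r cosθ/√(L² − r² sin²θ)].
With r = 0.0781 m, L = 0.3014 m, θ = 140.6°: √(L² − r² sin²θ) = 0.2973 m.
v = −0.0781·146·0.63473·[1 + 0.0781·-0.77273/0.2973] = -5.7675 m/s.
|v| = 5.7675 m/s = 5767.5 mm/s.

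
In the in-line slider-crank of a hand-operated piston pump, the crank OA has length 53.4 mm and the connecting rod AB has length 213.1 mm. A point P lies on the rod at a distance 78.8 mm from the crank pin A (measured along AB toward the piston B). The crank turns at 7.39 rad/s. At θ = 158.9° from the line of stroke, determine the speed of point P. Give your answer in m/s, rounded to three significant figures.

0.266

ω = 7.39 rad/s.  Crank-pin speed |V_A| = rω = 0.39463 m/s, perpendicular to OA.
Rod angle: sinφ = −(r/L) sinθ ⇒ φ = -5.176°; ω_rod = −rω cosθ/√(L²−r²sin²θ) = +1.7347 rad/s.
V_P = V_A + ω_rod × AP, with AP = 0.0788 m along the rod.
Components: V_Px = −rω sinθ − a·ω_rod·sinφ = -0.12973 m/s;  V_Py = rω cosθ + a·ω_rod·cosφ = -0.23203 m/s.
|V_P| = √(V_Px² + V_Py²) = 0.26583 m/s.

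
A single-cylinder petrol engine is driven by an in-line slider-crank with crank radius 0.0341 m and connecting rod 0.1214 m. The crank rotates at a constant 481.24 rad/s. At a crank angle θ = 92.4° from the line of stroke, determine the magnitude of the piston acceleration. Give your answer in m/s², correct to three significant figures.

ω = 481.2 rad/s
x(θ) = r cosθ + √(L² − r² sin²θ); with ω constant, a = ω²·d²x/dθ².
d²x/dθ² = −r cosθ − r²(cos2θ)/√u − r⁴ sin²2θ/(4u^{3/2}),  u = L² − r² sin²θ = 0.0135772 m².
Substituting r = 0.0341 m, L = 0.1214 m, θ = 92.4°: d²x/dθ² = +0.011371 m.
a = ω²·d²x/dθ² = (481.2)²·(+0.011371) = +2633.4 m/s²;  |a| = 2633.4 m/s².

2630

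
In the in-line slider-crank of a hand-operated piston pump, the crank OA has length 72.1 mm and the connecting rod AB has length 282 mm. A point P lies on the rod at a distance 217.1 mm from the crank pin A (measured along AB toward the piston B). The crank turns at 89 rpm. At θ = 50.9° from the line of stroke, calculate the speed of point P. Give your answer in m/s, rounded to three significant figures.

0.596

ω = 9.32 rad/s.  Crank-pin speed |V_A| = rω = 0.67198 m/s, perpendicular to OA.
Rod angle: sinφ = −(r/L) sinθ ⇒ φ = -11.444°; ω_rod = −rω cosθ/√(L²−r²sin²θ) = -1.5333 rad/s.
V_P = V_A + ω_rod × AP, with AP = 0.2171 m along the rod.
Components: V_Px = −rω sinθ − a·ω_rod·sinφ = -0.58753 m/s;  V_Py = rω cosθ + a·ω_rod·cosφ = +0.097534 m/s.
|V_P| = √(V_Px² + V_Py²) = 0.59557 m/s.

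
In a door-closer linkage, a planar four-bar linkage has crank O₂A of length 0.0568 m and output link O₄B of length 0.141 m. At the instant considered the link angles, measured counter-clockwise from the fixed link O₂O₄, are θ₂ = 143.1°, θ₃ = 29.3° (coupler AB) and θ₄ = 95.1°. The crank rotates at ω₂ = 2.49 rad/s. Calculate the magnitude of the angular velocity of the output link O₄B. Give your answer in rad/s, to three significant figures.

1.01

ω₂ = 2.49 rad/s
Differentiating the loop-closure r₂e^{iθ₂}+r₃e^{iθ₃}=r₁+r₄e^{iθ₄} gives r₂ω₂e^{iθ₂}+r₃ω₃e^{iθ₃}=r₄ω₄e^{iθ₄}.
Eliminating the other unknown: ω₄ = r₂ω₂ sin(θ₂−θ₃) / [r₄ sin(θ₄−θ₃)].
Numerator sine = +0.91496; denominator sine = +0.91212.
Result = 0.0568·2.49·(+0.91496) / (0.141·(+0.91212)) = +1.0062 rad/s; magnitude 1.0062 rad/s.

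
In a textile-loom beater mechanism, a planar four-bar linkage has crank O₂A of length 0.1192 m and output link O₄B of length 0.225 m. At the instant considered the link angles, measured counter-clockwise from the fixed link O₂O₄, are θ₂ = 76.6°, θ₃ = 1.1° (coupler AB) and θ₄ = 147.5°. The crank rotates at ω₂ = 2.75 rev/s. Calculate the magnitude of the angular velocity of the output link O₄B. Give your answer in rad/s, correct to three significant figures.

ω₂ = 17.28 rad/s (from 2.75 rev/s).
Differentiating the loop-closure r₂e^{iθ₂}+r₃e^{iθ₃}=r₁+r₄e^{iθ₄} gives r₂ω₂e^{iθ₂}+r₃ω₃e^{iθ₃}=r₄ω₄e^{iθ₄}.
Eliminating the other unknown: ω₄ = r₂ω₂ sin(θ₂−θ₃) / [r₄ sin(θ₄−θ₃)].
Numerator sine = +0.96815; denominator sine = +0.55339.
Result = 0.1192·17.28·(+0.96815) / (0.225·(+0.55339)) = +16.015 rad/s; magnitude 16.015 rad/s.

16.0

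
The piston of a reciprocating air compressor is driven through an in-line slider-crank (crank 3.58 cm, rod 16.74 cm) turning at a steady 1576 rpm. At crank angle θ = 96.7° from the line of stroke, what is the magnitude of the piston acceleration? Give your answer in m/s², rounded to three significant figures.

ω = 2π·1576/60 = 165 rad/s
x(θ) = r cosθ + √(L² − r² sin²θ); with ω constant, a = ω²·d²x/dθ².
d²x/dθ² = −r cosθ − r²(cos2θ)/√u − r⁴ sin²2θ/(4u^{3/2}),  u = L² − r² sin²θ = 0.0267586 m².
Substituting r = 0.0358 m, L = 0.1674 m, θ = 96.7°: d²x/dθ² = +0.011793 m.
a = ω²·d²x/dθ² = (165)²·(+0.011793) = +321.22 m/s²;  |a| = 321.22 m/s².

321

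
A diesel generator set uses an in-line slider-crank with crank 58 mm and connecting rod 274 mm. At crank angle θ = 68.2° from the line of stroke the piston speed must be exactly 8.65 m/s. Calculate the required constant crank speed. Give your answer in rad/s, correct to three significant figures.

For an in-line slider-crank, |v_piston| = rω|sinθ|·[1 + r cosθ/√(L² − r² sin²θ)].
With r = 0.058 m, L = 0.274 m, θ = 68.2°: the bracketed kinematic factor |dx/dθ| = 0.05817 m.
ω = v/|dx/dθ| = 8.65/0.05817 = 148.7 rad/s.

149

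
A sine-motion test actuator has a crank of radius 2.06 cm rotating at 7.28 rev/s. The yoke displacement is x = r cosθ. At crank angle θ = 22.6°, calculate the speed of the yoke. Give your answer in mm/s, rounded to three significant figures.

ω = 45.74 rad/s (from 7.28 rev/s).
x = r cosθ ⇒ ẋ = −rω sinθ.
|v| = rω|sinθ| = 0.0206·45.74·|sin 22.6°| = 0.36211 m/s = 362.11 mm/s.

362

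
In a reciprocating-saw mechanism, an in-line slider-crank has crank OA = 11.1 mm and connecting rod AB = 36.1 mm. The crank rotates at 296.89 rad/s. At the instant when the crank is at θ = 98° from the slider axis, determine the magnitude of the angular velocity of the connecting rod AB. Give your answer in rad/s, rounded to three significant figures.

13.3

ω = 296.9 rad/s
The rod makes angle φ with the slider axis where L sinφ = r sinθ; differentiating, L cosφ·φ̇ = r ω cosθ.
L cosφ = √(L² − r² sin²θ) = 0.034386 m.
|ω_rod| = r ω |cosθ| / √(L² − r² sin²θ) = 0.0111·296.9·0.13917/0.034386 = 13.338 rad/s.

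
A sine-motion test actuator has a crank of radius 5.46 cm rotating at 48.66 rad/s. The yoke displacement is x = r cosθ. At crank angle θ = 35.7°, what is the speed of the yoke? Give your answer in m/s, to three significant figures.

1.55

ω = 48.66 rad/s
x = r cosθ ⇒ ẋ = −rω sinθ.
|v| = rω|sinθ| = 0.0546·48.66·|sin 35.7°| = 1.5504 m/s.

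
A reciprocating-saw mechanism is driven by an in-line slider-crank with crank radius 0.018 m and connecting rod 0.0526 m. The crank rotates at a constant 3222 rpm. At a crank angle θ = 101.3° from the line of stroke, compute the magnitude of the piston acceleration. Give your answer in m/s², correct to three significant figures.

ω = 2π·3222/60 = 337.4 rad/s
x(θ) = r cosθ + √(L² − r² sin²θ); with ω constant, a = ω²·d²x/dθ².
d²x/dθ² = −r cosθ − r²(cos2θ)/√u − r⁴ sin²2θ/(4u^{3/2}),  u = L² − r² sin²θ = 0.0024552 m².
Substituting r = 0.018 m, L = 0.0526 m, θ = 101.3°: d²x/dθ² = +0.0095319 m.
a = ω²·d²x/dθ² = (337.4)²·(+0.0095319) = +1085.1 m/s²;  |a| = 1085.1 m/s².

1090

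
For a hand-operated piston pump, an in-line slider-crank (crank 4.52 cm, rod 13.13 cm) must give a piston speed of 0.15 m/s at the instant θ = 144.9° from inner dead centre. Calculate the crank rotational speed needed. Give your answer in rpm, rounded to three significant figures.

For an in-line slider-crank, |v_piston| = rω|sinθ|·[1 + r cosθ/√(L² − r² sin²θ)].
With r = 0.0452 m, L = 0.1313 m, θ = 144.9°: the bracketed kinematic factor |dx/dθ| = 0.018522 m.
ω = v/|dx/dθ| = 0.15/0.018522 = 8.0983 rad/s.
N = 60ω/(2π) = 77.333 rpm.

77.3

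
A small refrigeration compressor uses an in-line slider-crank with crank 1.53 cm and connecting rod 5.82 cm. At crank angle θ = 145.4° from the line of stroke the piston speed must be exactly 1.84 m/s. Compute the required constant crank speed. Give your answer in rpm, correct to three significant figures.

2590

For an in-line slider-crank, |v_piston| = rω|sinθ|·[1 + r cosθ/√(L² − r² sin²θ)].
With r = 0.0153 m, L = 0.0582 m, θ = 145.4°: the bracketed kinematic factor |dx/dθ| = 0.0067867 m.
ω = v/|dx/dθ| = 1.84/0.0067867 = 271.12 rad/s.
N = 60ω/(2π) = 2589 rpm.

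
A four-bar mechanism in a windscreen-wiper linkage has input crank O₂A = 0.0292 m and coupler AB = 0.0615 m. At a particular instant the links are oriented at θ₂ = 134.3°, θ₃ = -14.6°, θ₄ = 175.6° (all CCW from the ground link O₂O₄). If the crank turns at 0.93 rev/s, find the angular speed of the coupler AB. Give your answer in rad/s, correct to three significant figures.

10.3

ω₂ = 5.843 rad/s (from 0.93 rev/s).
Differentiating the loop-closure r₂e^{iθ₂}+r₃e^{iθ₃}=r₁+r₄e^{iθ₄} gives r₂ω₂e^{iθ₂}+r₃ω₃e^{iθ₃}=r₄ω₄e^{iθ₄}.
Eliminating the other unknown: ω₃ = r₂ω₂ sin(θ₄−θ₂) / [r₃ sin(θ₃−θ₄)].
Numerator sine = +0.66000; denominator sine = +0.17708.
Result = 0.0292·5.843·(+0.66000) / (0.0615·(+0.17708)) = +10.34 rad/s; magnitude 10.34 rad/s.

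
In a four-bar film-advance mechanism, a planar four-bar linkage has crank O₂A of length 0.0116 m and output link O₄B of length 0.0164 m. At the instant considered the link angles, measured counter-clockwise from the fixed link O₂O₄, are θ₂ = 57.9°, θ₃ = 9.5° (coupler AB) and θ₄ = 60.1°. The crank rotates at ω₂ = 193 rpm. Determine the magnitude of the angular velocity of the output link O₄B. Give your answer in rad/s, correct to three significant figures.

ω₂ = 20.21 rad/s (from 193 rpm).
Differentiating the loop-closure r₂e^{iθ₂}+r₃e^{iθ₃}=r₁+r₄e^{iθ₄} gives r₂ω₂e^{iθ₂}+r₃ω₃e^{iθ₃}=r₄ω₄e^{iθ₄}.
Eliminating the other unknown: ω₄ = r₂ω₂ sin(θ₂−θ₃) / [r₄ sin(θ₄−θ₃)].
Numerator sine = +0.74780; denominator sine = +0.77273.
Result = 0.0116·20.21·(+0.74780) / (0.0164·(+0.77273)) = +13.834 rad/s; magnitude 13.834 rad/s.

13.8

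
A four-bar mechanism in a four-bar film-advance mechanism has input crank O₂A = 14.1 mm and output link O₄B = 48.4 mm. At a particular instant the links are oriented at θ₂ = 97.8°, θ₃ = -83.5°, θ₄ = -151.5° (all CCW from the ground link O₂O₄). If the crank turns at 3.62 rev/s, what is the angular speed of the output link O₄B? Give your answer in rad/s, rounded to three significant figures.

ω₂ = 22.75 rad/s (from 3.62 rev/s).
Differentiating the loop-closure r₂e^{iθ₂}+r₃e^{iθ₃}=r₁+r₄e^{iθ₄} gives r₂ω₂e^{iθ₂}+r₃ω₃e^{iθ₃}=r₄ω₄e^{iθ₄}.
Eliminating the other unknown: ω₄ = r₂ω₂ sin(θ₂−θ₃) / [r₄ sin(θ₄−θ₃)].
Numerator sine = -0.02269; denominator sine = -0.92718.
Result = 0.0141·22.75·(-0.02269) / (0.0484·(-0.92718)) = +0.16214 rad/s; magnitude 0.16214 rad/s.

0.162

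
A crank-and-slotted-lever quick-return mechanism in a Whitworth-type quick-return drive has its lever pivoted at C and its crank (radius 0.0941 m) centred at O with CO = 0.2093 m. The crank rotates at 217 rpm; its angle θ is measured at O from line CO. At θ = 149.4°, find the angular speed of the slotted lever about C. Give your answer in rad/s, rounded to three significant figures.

9.81

ω = 22.72 rad/s (from 217 rpm).
Crank pin A relative to C: A = (d + r cosθ, r sinθ); lever angle φ = atan2(r sinθ, d + r cosθ).
Differentiating tanφ: φ̇ = rω(d cosθ + r)/(d² + r² + 2dr cosθ).
d² + r² + 2dr cosθ = |CA|² = 0.0187564 m²;  d cosθ + r = -0.086053 m.
|ω_lever| = |0.0941·22.72·-0.086053| / 0.0187564 = 9.8106 rad/s.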